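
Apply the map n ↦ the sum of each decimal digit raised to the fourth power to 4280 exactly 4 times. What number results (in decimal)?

4280 → 4⁴ + 2⁴ + 8⁴ + 0⁴ = 4368
4368 → 4⁴ + 3⁴ + 6⁴ + 8⁴ = 5729
5729 → 5⁴ + 7⁴ + 2⁴ + 9⁴ = 9603
9603 → 9⁴ + 6⁴ + 0⁴ + 3⁴ = 7938

7938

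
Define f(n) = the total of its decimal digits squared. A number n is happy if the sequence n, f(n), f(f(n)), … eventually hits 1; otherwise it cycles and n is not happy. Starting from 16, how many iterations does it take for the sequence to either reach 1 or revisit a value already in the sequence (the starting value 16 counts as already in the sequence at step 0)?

8

16 → 1² + 6² = 1 + 36 = 37
37 → 3² + 7² = 9 + 49 = 58
58 → 5² + 8² = 25 + 64 = 89
89 → 8² + 9² = 64 + 81 = 145
145 → 1² + 4² + 5² = 1 + 16 + 25 = 42
42 → 4² + 2² = 16 + 4 = 20
20 → 2² + 0² = 4 + 0 = 4
4 → 4² = 16  — 16 repeats.
That took 8 steps.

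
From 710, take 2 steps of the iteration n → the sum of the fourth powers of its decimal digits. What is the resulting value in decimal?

710 → 7⁴ + 1⁴ + 0⁴ = 2401 + 1 + 0 = 2402
2402 → 2⁴ + 4⁴ + 0⁴ + 2⁴ = 16 + 256 + 0 + 16 = 288

288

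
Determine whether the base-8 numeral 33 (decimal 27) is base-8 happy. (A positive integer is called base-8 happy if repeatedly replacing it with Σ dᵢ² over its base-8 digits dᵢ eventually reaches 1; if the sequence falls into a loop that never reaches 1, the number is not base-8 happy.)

base-8 happy

27 = (3,3)_8 → 3² + 3² = 18
18 = (2,2)_8 → 2² + 2² = 8
8 = (1,0)_8 → 1² + 0² = 1  — reached 1.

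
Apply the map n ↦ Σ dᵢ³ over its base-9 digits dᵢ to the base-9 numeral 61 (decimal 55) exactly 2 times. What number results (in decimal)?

225

55 = (6,1)_9 → 217
217 = (2,6,1)_9 → 225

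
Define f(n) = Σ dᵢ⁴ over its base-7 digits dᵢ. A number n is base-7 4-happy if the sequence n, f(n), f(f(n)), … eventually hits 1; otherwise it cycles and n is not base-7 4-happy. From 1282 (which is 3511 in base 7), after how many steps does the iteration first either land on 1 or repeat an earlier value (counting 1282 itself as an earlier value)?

1282 = (3,5,1,1)_7 → 3⁴ + 5⁴ + 1⁴ + 1⁴ = 81 + 625 + 1 + 1 = 708
708 = (2,0,3,1)_7 → 2⁴ + 0⁴ + 3⁴ + 1⁴ = 16 + 0 + 81 + 1 = 98
98 = (2,0,0)_7 → 2⁴ + 0⁴ + 0⁴ = 16 + 0 + 0 = 16
16 = (2,2)_7 → 2⁴ + 2⁴ = 16 + 16 = 32
32 = (4,4)_7 → 4⁴ + 4⁴ = 256 + 256 = 512
512 = (1,3,3,1)_7 → 1⁴ + 3⁴ + 3⁴ + 1⁴ = 1 + 81 + 81 + 1 = 164
164 = (3,2,3)_7 → 3⁴ + 2⁴ + 3⁴ = 81 + 16 + 81 = 178
178 = (3,4,3)_7 → 3⁴ + 4⁴ + 3⁴ = 81 + 256 + 81 = 418
418 = (1,1,3,5)_7 → 1⁴ + 1⁴ + 3⁴ + 5⁴ = 1 + 1 + 81 + 625 = 708  — 708 repeats.
That took 9 steps.

9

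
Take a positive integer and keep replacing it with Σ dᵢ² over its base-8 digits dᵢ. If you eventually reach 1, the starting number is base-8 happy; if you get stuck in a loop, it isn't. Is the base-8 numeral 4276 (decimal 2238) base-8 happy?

2238 = (4,2,7,6)_8 → 105
105 = (1,5,1)_8 → 27
27 = (3,3)_8 → 18
18 = (2,2)_8 → 8
8 = (1,0)_8 → 1  — reached 1.

base-8 happy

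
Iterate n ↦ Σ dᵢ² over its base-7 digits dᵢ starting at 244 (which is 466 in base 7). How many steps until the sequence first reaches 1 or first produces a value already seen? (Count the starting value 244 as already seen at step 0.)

8

244 = (4,6,6)_7 → 4² + 6² + 6² = 88
88 = (1,5,4)_7 → 1² + 5² + 4² = 42
42 = (6,0)_7 → 6² + 0² = 36
36 = (5,1)_7 → 5² + 1² = 26
26 = (3,5)_7 → 3² + 5² = 34
34 = (4,6)_7 → 4² + 6² = 52
52 = (1,0,3)_7 → 1² + 0² + 3² = 10
10 = (1,3)_7 → 1² + 3² = 10  — 10 repeats.
That took 8 steps.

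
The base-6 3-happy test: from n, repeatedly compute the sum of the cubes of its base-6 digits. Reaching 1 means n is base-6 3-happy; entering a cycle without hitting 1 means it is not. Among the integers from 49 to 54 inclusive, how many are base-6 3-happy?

49: 49 → 10 → 65 → 190 → 190  — not base-6 3-happy
50: 50 → 17 → 133 → 92 → 43 → 3 → 27 → 91 → 36 → 1  — base-6 3-happy
51: 51 → 36 → 1  — base-6 3-happy
52: 52 → 73 → 9 → 28 → 128 → 62 → 73  — not base-6 3-happy
53: 53 → 134 → 99 → 99  — not base-6 3-happy
54: 54 → 28 → 128 → 62 → 73 → 9 → 28  — not base-6 3-happy
base-6 3-happy: 50, 51

2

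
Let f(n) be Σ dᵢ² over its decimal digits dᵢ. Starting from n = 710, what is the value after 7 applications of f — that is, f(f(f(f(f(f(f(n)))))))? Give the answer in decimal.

42

710 → 7² + 1² + 0² = 49 + 1 + 0 = 50
50 → 5² + 0² = 25 + 0 = 25
25 → 2² + 5² = 4 + 25 = 29
29 → 2² + 9² = 4 + 81 = 85
85 → 8² + 5² = 64 + 25 = 89
89 → 8² + 9² = 64 + 81 = 145
145 → 1² + 4² + 5² = 1 + 16 + 25 = 42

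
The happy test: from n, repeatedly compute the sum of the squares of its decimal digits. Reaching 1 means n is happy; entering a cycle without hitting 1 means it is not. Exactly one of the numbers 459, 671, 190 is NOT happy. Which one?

459: 459 → 122 → 9 → 81 → 65 → 61 → 37 → 58 → 89 → 145 → 42 → 20 → 4 → 16 → 37  — repeats 37 (not happy)
671: 671 → 86 → 100 → 1  — reaches 1 (happy)
190: 190 → 82 → 68 → 100 → 1  — reaches 1 (happy)

459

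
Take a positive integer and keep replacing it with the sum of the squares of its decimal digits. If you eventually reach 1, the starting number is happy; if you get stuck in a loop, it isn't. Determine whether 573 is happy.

not happy

573 → 5² + 7² + 3² = 83
83 → 8² + 3² = 73
73 → 7² + 3² = 58
58 → 5² + 8² = 89
89 → 8² + 9² = 145
145 → 1² + 4² + 5² = 42
42 → 4² + 2² = 20
20 → 2² + 0² = 4
4 → 4² = 16
16 → 1² + 6² = 37
37 → 3² + 7² = 58  — 58 already seen; the sequence cycles without reaching 1.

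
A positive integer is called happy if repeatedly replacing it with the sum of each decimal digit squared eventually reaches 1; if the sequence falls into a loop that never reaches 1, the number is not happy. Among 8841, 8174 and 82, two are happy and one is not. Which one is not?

8841

8841: 8841 → 145 → 42 → 20 → 4 → 16 → 37 → 58 → 89 → 145  — repeats 145 (not happy)
8174: 8174 → 130 → 10 → 1  — reaches 1 (happy)
82: 82 → 68 → 100 → 1  — reaches 1 (happy)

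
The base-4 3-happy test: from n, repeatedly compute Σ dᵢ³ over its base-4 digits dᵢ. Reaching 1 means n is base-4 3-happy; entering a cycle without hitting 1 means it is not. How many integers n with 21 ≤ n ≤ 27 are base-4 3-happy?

2

21: 21 → 3 → 27 → 36 → 9 → 9  (repeats 9)
22: 22 → 10 → 16 → 1  (reaches 1)
23: 23 → 29 → 29  (repeats 29)
24: 24 → 9 → 9  (repeats 9)
25: 25 → 10 → 16 → 1  (reaches 1)
26: 26 → 17 → 2 → 8 → 8  (repeats 8)
27: 27 → 36 → 9 → 9  (repeats 9)
base-4 3-happy: 22, 25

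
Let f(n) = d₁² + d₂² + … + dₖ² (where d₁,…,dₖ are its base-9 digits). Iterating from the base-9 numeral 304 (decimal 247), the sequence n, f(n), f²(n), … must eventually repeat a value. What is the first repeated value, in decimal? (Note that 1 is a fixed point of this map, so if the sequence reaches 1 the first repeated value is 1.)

53

247 = (3,0,4)_9 → 3² + 0² + 4² = 25
25 = (2,7)_9 → 2² + 7² = 53
53 = (5,8)_9 → 5² + 8² = 89
89 = (1,0,8)_9 → 1² + 0² + 8² = 65
65 = (7,2)_9 → 7² + 2² = 53  — 53 already appeared earlier.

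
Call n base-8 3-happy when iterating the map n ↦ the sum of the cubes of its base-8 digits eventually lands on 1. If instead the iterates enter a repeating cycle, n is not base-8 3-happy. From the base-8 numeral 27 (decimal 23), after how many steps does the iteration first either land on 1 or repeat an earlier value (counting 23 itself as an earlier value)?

23 = (2,7)_8 → 2³ + 7³ = 351
351 = (5,3,7)_8 → 5³ + 3³ + 7³ = 495
495 = (7,5,7)_8 → 7³ + 5³ + 7³ = 811
811 = (1,4,5,3)_8 → 1³ + 4³ + 5³ + 3³ = 217
217 = (3,3,1)_8 → 3³ + 3³ + 1³ = 55
55 = (6,7)_8 → 6³ + 7³ = 559
559 = (1,0,5,7)_8 → 1³ + 0³ + 5³ + 7³ = 469
469 = (7,2,5)_8 → 7³ + 2³ + 5³ = 476
476 = (7,3,4)_8 → 7³ + 3³ + 4³ = 434
434 = (6,6,2)_8 → 6³ + 6³ + 2³ = 440
440 = (6,7,0)_8 → 6³ + 7³ + 0³ = 559  — 559 repeats.
That took 11 steps.

11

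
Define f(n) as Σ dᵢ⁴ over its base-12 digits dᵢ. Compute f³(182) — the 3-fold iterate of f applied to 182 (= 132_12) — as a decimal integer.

5664

182 = (1,3,2)_12 → 1⁴ + 3⁴ + 2⁴ = 1 + 81 + 16 = 98
98 = (8,2)_12 → 8⁴ + 2⁴ = 4096 + 16 = 4112
4112 = (2,4,6,8)_12 → 2⁴ + 4⁴ + 6⁴ + 8⁴ = 16 + 256 + 1296 + 4096 = 5664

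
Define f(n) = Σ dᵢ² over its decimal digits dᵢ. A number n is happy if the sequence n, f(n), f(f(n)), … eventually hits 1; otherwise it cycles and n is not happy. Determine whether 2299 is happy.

not happy

2299 → 2² + 2² + 9² + 9² = 170
170 → 1² + 7² + 0² = 50
50 → 5² + 0² = 25
25 → 2² + 5² = 29
29 → 2² + 9² = 85
85 → 8² + 5² = 89
89 → 8² + 9² = 145
145 → 1² + 4² + 5² = 42
42 → 4² + 2² = 20
20 → 2² + 0² = 4
4 → 4² = 16
16 → 1² + 6² = 37
37 → 3² + 7² = 58
58 → 5² + 8² = 89  — 89 already seen; the sequence cycles without reaching 1.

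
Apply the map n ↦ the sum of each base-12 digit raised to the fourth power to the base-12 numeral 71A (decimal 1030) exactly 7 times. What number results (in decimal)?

17042

1030 = (7,1,10)_12 → 7⁴ + 1⁴ + 10⁴ = 2401 + 1 + 10000 = 12402
12402 = (7,2,1,6)_12 → 7⁴ + 2⁴ + 1⁴ + 6⁴ = 2401 + 16 + 1 + 1296 = 3714
3714 = (2,1,9,6)_12 → 2⁴ + 1⁴ + 9⁴ + 6⁴ = 16 + 1 + 6561 + 1296 = 7874
7874 = (4,6,8,2)_12 → 4⁴ + 6⁴ + 8⁴ + 2⁴ = 256 + 1296 + 4096 + 16 = 5664
5664 = (3,3,4,0)_12 → 3⁴ + 3⁴ + 4⁴ + 0⁴ = 81 + 81 + 256 + 0 = 418
418 = (2,10,10)_12 → 2⁴ + 10⁴ + 10⁴ = 16 + 10000 + 10000 = 20016
20016 = (11,7,0,0)_12 → 11⁴ + 7⁴ + 0⁴ + 0⁴ = 14641 + 2401 + 0 + 0 = 17042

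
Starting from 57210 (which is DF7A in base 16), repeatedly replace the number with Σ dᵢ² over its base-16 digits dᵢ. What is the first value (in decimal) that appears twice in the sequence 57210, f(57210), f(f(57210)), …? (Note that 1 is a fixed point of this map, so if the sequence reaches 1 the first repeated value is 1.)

1

57210 = (13,15,7,10)_16 → 543
543 = (2,1,15)_16 → 230
230 = (14,6)_16 → 232
232 = (14,8)_16 → 260
260 = (1,0,4)_16 → 17
17 = (1,1)_16 → 2
2 = (2)_16 → 4
4 = (4)_16 → 16
16 = (1,0)_16 → 1  — reached the fixed point 1.
1 → 1, so 1 is the first repeated value.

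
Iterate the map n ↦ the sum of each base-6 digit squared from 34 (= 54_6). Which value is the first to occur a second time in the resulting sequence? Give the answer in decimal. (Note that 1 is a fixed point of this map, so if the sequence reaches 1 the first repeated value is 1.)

34 = (5,4)_6 → 5² + 4² = 41
41 = (1,0,5)_6 → 1² + 0² + 5² = 26
26 = (4,2)_6 → 4² + 2² = 20
20 = (3,2)_6 → 3² + 2² = 13
13 = (2,1)_6 → 2² + 1² = 5
5 = (5)_6 → 5² = 25
25 = (4,1)_6 → 4² + 1² = 17
17 = (2,5)_6 → 2² + 5² = 29
29 = (4,5)_6 → 4² + 5² = 41  — 41 already appeared earlier.

41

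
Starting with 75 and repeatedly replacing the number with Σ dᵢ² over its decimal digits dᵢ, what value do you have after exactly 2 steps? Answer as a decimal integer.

75 → 74
74 → 65

65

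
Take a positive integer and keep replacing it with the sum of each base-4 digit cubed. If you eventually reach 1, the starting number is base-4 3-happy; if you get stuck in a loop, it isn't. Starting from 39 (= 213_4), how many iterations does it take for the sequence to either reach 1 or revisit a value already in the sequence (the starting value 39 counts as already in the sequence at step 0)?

3

39 = (2,1,3)_4 → 2³ + 1³ + 3³ = 36
36 = (2,1,0)_4 → 2³ + 1³ + 0³ = 9
9 = (2,1)_4 → 2³ + 1³ = 9  — 9 repeats.
That took 3 steps.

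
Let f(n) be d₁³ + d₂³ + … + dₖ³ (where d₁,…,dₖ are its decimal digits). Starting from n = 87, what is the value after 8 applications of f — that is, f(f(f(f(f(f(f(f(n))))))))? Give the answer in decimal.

87 → 8³ + 7³ = 512 + 343 = 855
855 → 8³ + 5³ + 5³ = 512 + 125 + 125 = 762
762 → 7³ + 6³ + 2³ = 343 + 216 + 8 = 567
567 → 5³ + 6³ + 7³ = 125 + 216 + 343 = 684
684 → 6³ + 8³ + 4³ = 216 + 512 + 64 = 792
792 → 7³ + 9³ + 2³ = 343 + 729 + 8 = 1080
1080 → 1³ + 0³ + 8³ + 0³ = 1 + 0 + 512 + 0 = 513
513 → 5³ + 1³ + 3³ = 125 + 1 + 27 = 153

153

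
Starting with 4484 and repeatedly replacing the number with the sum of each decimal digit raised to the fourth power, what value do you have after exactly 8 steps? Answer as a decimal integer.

4484 → 4⁴ + 4⁴ + 8⁴ + 4⁴ = 4864
4864 → 4⁴ + 8⁴ + 6⁴ + 4⁴ = 5904
5904 → 5⁴ + 9⁴ + 0⁴ + 4⁴ = 7442
7442 → 7⁴ + 4⁴ + 4⁴ + 2⁴ = 2929
2929 → 2⁴ + 9⁴ + 2⁴ + 9⁴ = 13154
13154 → 1⁴ + 3⁴ + 1⁴ + 5⁴ + 4⁴ = 964
964 → 9⁴ + 6⁴ + 4⁴ = 8113
8113 → 8⁴ + 1⁴ + 1⁴ + 3⁴ = 4179

4179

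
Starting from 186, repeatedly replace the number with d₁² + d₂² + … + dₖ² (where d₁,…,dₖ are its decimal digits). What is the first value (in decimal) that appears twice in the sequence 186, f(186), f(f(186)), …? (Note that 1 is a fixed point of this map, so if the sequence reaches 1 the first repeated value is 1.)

4

186 → 1² + 8² + 6² = 101
101 → 1² + 0² + 1² = 2
2 → 2² = 4
4 → 4² = 16
16 → 1² + 6² = 37
37 → 3² + 7² = 58
58 → 5² + 8² = 89
89 → 8² + 9² = 145
145 → 1² + 4² + 5² = 42
42 → 4² + 2² = 20
20 → 2² + 0² = 4  — 4 already appeared earlier.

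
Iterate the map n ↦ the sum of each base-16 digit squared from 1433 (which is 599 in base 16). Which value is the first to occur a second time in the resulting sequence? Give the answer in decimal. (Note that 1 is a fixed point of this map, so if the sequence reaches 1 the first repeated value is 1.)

1433 = (5,9,9)_16 → 5² + 9² + 9² = 25 + 81 + 81 = 187
187 = (11,11)_16 → 11² + 11² = 121 + 121 = 242
242 = (15,2)_16 → 15² + 2² = 225 + 4 = 229
229 = (14,5)_16 → 14² + 5² = 196 + 25 = 221
221 = (13,13)_16 → 13² + 13² = 169 + 169 = 338
338 = (1,5,2)_16 → 1² + 5² + 2² = 1 + 25 + 4 = 30
30 = (1,14)_16 → 1² + 14² = 1 + 196 = 197
197 = (12,5)_16 → 12² + 5² = 144 + 25 = 169
169 = (10,9)_16 → 10² + 9² = 100 + 81 = 181
181 = (11,5)_16 → 11² + 5² = 121 + 25 = 146
146 = (9,2)_16 → 9² + 2² = 81 + 4 = 85
85 = (5,5)_16 → 5² + 5² = 25 + 25 = 50
50 = (3,2)_16 → 3² + 2² = 9 + 4 = 13
13 = (13)_16 → 13² = 169  — 169 already appeared earlier.

169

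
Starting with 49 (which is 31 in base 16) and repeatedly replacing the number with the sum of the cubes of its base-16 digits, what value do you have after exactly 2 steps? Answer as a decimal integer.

1729

49 = (3,1)_16 → 28
28 = (1,12)_16 → 1729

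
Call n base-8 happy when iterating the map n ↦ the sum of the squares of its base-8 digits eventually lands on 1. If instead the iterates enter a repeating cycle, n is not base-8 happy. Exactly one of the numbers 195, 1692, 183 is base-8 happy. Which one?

195

195: 195 → 18 → 8 → 1  — reaches 1 (base-8 happy)
1692: 1692 → 38 → 52 → 52  — repeats 52 (not base-8 happy)
183: 183 → 89 → 11 → 10 → 5 → 25 → 10  — repeats 10 (not base-8 happy)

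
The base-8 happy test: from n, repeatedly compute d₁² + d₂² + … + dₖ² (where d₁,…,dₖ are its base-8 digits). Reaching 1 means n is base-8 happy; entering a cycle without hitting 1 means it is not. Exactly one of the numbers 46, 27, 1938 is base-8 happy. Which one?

46: 46 → 61 → 74 → 6 → 36 → 32 → 16 → 4 → 16  — repeats 16 (not base-8 happy)
27: 27 → 18 → 8 → 1  — reaches 1 (base-8 happy)
1938: 1938 → 53 → 61 → 74 → 6 → 36 → 32 → 16 → 4 → 16  — repeats 16 (not base-8 happy)

27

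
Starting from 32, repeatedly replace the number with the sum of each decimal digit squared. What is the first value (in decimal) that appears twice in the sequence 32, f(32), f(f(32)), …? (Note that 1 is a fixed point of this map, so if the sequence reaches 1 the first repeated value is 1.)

32 → 3² + 2² = 9 + 4 = 13
13 → 1² + 3² = 1 + 9 = 10
10 → 1² + 0² = 1 + 0 = 1  — reached the fixed point 1.
1 → 1, so 1 is the first repeated value.

1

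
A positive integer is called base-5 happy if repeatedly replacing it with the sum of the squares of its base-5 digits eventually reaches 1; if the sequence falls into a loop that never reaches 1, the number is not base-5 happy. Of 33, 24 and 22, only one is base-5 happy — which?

33: 33 → 11 → 5 → 1  — reaches 1 (base-5 happy)
24: 24 → 32 → 6 → 2 → 4 → 16 → 10 → 4  — repeats 4 (not base-5 happy)
22: 22 → 20 → 16 → 10 → 4 → 16  — repeats 16 (not base-5 happy)

33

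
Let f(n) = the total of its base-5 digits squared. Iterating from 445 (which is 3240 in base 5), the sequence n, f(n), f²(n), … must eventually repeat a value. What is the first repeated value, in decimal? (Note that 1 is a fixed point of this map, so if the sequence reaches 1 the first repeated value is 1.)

13

445 = (3,2,4,0)_5 → 3² + 2² + 4² + 0² = 9 + 4 + 16 + 0 = 29
29 = (1,0,4)_5 → 1² + 0² + 4² = 1 + 0 + 16 = 17
17 = (3,2)_5 → 3² + 2² = 9 + 4 = 13
13 = (2,3)_5 → 2² + 3² = 4 + 9 = 13  — 13 already appeared earlier.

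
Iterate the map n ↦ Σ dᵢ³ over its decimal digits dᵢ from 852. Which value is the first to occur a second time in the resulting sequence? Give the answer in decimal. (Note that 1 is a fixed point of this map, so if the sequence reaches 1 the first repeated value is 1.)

852 → 8³ + 5³ + 2³ = 645
645 → 6³ + 4³ + 5³ = 405
405 → 4³ + 0³ + 5³ = 189
189 → 1³ + 8³ + 9³ = 1242
1242 → 1³ + 2³ + 4³ + 2³ = 81
81 → 8³ + 1³ = 513
513 → 5³ + 1³ + 3³ = 153
153 → 1³ + 5³ + 3³ = 153  — 153 already appeared earlier.

153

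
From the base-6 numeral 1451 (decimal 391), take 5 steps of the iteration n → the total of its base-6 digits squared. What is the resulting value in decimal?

17

391 = (1,4,5,1)_6 → 1² + 4² + 5² + 1² = 1 + 16 + 25 + 1 = 43
43 = (1,1,1)_6 → 1² + 1² + 1² = 1 + 1 + 1 = 3
3 = (3)_6 → 3² = 9
9 = (1,3)_6 → 1² + 3² = 1 + 9 = 10
10 = (1,4)_6 → 1² + 4² = 1 + 16 = 17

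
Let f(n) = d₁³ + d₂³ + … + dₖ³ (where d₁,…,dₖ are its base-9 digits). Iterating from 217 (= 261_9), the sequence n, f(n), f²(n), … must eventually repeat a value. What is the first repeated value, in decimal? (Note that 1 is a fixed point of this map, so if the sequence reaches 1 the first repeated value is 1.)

217 = (2,6,1)_9 → 2³ + 6³ + 1³ = 225
225 = (2,7,0)_9 → 2³ + 7³ + 0³ = 351
351 = (4,3,0)_9 → 4³ + 3³ + 0³ = 91
91 = (1,1,1)_9 → 1³ + 1³ + 1³ = 3
3 = (3)_9 → 3³ = 27
27 = (3,0)_9 → 3³ + 0³ = 27  — 27 already appeared earlier.

27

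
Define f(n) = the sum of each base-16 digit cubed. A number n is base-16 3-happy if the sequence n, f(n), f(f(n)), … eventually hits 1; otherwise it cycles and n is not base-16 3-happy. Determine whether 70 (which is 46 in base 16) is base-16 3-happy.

base-16 3-happy

70 = (4,6)_16 → 4³ + 6³ = 280
280 = (1,1,8)_16 → 1³ + 1³ + 8³ = 514
514 = (2,0,2)_16 → 2³ + 0³ + 2³ = 16
16 = (1,0)_16 → 1³ + 0³ = 1  — reached 1.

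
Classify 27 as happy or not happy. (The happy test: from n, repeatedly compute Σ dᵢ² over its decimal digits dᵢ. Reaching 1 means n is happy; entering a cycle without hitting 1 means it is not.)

not happy

27 → 2² + 7² = 53
53 → 5² + 3² = 34
34 → 3² + 4² = 25
25 → 2² + 5² = 29
29 → 2² + 9² = 85
85 → 8² + 5² = 89
89 → 8² + 9² = 145
145 → 1² + 4² + 5² = 42
42 → 4² + 2² = 20
20 → 2² + 0² = 4
4 → 4² = 16
16 → 1² + 6² = 37
37 → 3² + 7² = 58
58 → 5² + 8² = 89  — 89 already seen; the sequence cycles without reaching 1.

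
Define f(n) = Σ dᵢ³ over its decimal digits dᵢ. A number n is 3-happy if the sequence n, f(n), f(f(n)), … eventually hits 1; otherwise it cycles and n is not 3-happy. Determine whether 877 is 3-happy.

3-happy

877 → 8³ + 7³ + 7³ = 1198
1198 → 1³ + 1³ + 9³ + 8³ = 1243
1243 → 1³ + 2³ + 4³ + 3³ = 100
100 → 1³ + 0³ + 0³ = 1  — reached 1.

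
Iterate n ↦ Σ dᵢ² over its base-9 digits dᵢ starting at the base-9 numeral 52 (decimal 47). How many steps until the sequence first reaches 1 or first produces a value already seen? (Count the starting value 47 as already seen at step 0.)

7

47 = (5,2)_9 → 5² + 2² = 29
29 = (3,2)_9 → 3² + 2² = 13
13 = (1,4)_9 → 1² + 4² = 17
17 = (1,8)_9 → 1² + 8² = 65
65 = (7,2)_9 → 7² + 2² = 53
53 = (5,8)_9 → 5² + 8² = 89
89 = (1,0,8)_9 → 1² + 0² + 8² = 65  — 65 repeats.
That took 7 steps.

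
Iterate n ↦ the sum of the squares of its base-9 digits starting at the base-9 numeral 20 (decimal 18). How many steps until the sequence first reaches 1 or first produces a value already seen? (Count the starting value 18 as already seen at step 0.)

18 = (2,0)_9 → 2² + 0² = 4
4 = (4)_9 → 4² = 16
16 = (1,7)_9 → 1² + 7² = 50
50 = (5,5)_9 → 5² + 5² = 50  — 50 repeats.
That took 4 steps.

4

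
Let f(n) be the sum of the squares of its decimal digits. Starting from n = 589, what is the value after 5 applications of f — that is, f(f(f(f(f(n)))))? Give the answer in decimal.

589 → 5² + 8² + 9² = 170
170 → 1² + 7² + 0² = 50
50 → 5² + 0² = 25
25 → 2² + 5² = 29
29 → 2² + 9² = 85

85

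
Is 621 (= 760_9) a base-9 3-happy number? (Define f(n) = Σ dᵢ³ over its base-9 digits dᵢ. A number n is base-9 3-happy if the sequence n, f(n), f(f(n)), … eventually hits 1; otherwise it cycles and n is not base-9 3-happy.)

621 = (7,6,0)_9 → 7³ + 6³ + 0³ = 343 + 216 + 0 = 559
559 = (6,8,1)_9 → 6³ + 8³ + 1³ = 216 + 512 + 1 = 729
729 = (1,0,0,0)_9 → 1³ + 0³ + 0³ + 0³ = 1 + 0 + 0 + 0 = 1  — reached 1.

base-9 3-happy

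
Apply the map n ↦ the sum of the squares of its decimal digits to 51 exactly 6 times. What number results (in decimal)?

89

51 → 5² + 1² = 26
26 → 2² + 6² = 40
40 → 4² + 0² = 16
16 → 1² + 6² = 37
37 → 3² + 7² = 58
58 → 5² + 8² = 89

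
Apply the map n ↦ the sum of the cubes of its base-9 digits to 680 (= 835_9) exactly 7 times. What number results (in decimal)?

470

680 = (8,3,5)_9 → 8³ + 3³ + 5³ = 512 + 27 + 125 = 664
664 = (8,1,7)_9 → 8³ + 1³ + 7³ = 512 + 1 + 343 = 856
856 = (1,1,5,1)_9 → 1³ + 1³ + 5³ + 1³ = 1 + 1 + 125 + 1 = 128
128 = (1,5,2)_9 → 1³ + 5³ + 2³ = 1 + 125 + 8 = 134
134 = (1,5,8)_9 → 1³ + 5³ + 8³ = 1 + 125 + 512 = 638
638 = (7,7,8)_9 → 7³ + 7³ + 8³ = 343 + 343 + 512 = 1198
1198 = (1,5,7,1)_9 → 1³ + 5³ + 7³ + 1³ = 1 + 125 + 343 + 1 = 470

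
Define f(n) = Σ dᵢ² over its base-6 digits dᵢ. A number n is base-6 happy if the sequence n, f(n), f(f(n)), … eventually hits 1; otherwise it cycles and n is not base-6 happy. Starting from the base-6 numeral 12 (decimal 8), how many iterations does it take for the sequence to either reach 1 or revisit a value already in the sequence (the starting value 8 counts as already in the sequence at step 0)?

9

8 = (1,2)_6 → 1² + 2² = 5
5 = (5)_6 → 5² = 25
25 = (4,1)_6 → 4² + 1² = 17
17 = (2,5)_6 → 2² + 5² = 29
29 = (4,5)_6 → 4² + 5² = 41
41 = (1,0,5)_6 → 1² + 0² + 5² = 26
26 = (4,2)_6 → 4² + 2² = 20
20 = (3,2)_6 → 3² + 2² = 13
13 = (2,1)_6 → 2² + 1² = 5  — 5 repeats.
That took 9 steps.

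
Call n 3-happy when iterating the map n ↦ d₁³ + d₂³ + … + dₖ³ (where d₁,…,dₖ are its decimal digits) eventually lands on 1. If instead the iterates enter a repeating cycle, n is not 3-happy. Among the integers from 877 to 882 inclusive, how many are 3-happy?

877: 877 → 1198 → 1243 → 100 → 1  — 3-happy
878: 878 → 1367 → 587 → 980 → 1241 → 74 → 407 → 407  — not 3-happy
879: 879 → 1584 → 702 → 351 → 153 → 153  — not 3-happy
880: 880 → 1024 → 73 → 370 → 370  — not 3-happy
881: 881 → 1025 → 134 → 92 → 737 → 713 → 371 → 371  — not 3-happy
882: 882 → 1032 → 36 → 243 → 99 → 1458 → 702 → 351 → 153 → 153  — not 3-happy
3-happy: 877

1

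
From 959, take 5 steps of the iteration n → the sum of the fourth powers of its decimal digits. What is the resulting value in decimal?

959 → 9⁴ + 5⁴ + 9⁴ = 6561 + 625 + 6561 = 13747
13747 → 1⁴ + 3⁴ + 7⁴ + 4⁴ + 7⁴ = 1 + 81 + 2401 + 256 + 2401 = 5140
5140 → 5⁴ + 1⁴ + 4⁴ + 0⁴ = 625 + 1 + 256 + 0 = 882
882 → 8⁴ + 8⁴ + 2⁴ = 4096 + 4096 + 16 = 8208
8208 → 8⁴ + 2⁴ + 0⁴ + 8⁴ = 4096 + 16 + 0 + 4096 = 8208

8208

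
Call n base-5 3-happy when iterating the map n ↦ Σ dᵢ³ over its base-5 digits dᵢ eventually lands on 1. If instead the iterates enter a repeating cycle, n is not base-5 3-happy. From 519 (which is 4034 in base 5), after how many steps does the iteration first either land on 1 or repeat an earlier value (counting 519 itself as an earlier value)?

7

519 = (4,0,3,4)_5 → 155
155 = (1,1,1,0)_5 → 3
3 = (3)_5 → 27
27 = (1,0,2)_5 → 9
9 = (1,4)_5 → 65
65 = (2,3,0)_5 → 35
35 = (1,2,0)_5 → 9  — 9 repeats.
That took 7 steps.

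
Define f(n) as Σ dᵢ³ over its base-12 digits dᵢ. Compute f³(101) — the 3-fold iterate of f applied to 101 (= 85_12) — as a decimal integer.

101 = (8,5)_12 → 637
637 = (4,5,1)_12 → 190
190 = (1,3,10)_12 → 1028

1028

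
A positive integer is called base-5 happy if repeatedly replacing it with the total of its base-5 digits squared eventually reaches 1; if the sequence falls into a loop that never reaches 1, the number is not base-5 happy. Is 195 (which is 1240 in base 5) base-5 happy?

195 = (1,2,4,0)_5 → 21
21 = (4,1)_5 → 17
17 = (3,2)_5 → 13
13 = (2,3)_5 → 13  — 13 already seen; the sequence cycles without reaching 1.

not base-5 happy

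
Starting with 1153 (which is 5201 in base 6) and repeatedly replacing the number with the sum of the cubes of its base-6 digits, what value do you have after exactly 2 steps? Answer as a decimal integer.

1153 = (5,2,0,1)_6 → 5³ + 2³ + 0³ + 1³ = 125 + 8 + 0 + 1 = 134
134 = (3,4,2)_6 → 3³ + 4³ + 2³ = 27 + 64 + 8 = 99

99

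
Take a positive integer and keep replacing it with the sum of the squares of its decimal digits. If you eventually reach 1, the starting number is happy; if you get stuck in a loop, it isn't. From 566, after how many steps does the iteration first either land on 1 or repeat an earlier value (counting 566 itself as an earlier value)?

566 → 5² + 6² + 6² = 97
97 → 9² + 7² = 130
130 → 1² + 3² + 0² = 10
10 → 1² + 0² = 1  — reached 1.
That took 4 steps.

4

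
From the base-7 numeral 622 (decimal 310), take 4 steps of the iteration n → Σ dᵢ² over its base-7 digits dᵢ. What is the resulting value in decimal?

2

310 = (6,2,2)_7 → 6² + 2² + 2² = 36 + 4 + 4 = 44
44 = (6,2)_7 → 6² + 2² = 36 + 4 = 40
40 = (5,5)_7 → 5² + 5² = 25 + 25 = 50
50 = (1,0,1)_7 → 1² + 0² + 1² = 1 + 0 + 1 = 2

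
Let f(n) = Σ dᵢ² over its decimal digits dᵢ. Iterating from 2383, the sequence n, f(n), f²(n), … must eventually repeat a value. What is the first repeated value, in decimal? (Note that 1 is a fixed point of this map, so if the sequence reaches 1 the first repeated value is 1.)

2383 → 2² + 3² + 8² + 3² = 4 + 9 + 64 + 9 = 86
86 → 8² + 6² = 64 + 36 = 100
100 → 1² + 0² + 0² = 1 + 0 + 0 = 1  — reached the fixed point 1.
1 → 1, so 1 is the first repeated value.

1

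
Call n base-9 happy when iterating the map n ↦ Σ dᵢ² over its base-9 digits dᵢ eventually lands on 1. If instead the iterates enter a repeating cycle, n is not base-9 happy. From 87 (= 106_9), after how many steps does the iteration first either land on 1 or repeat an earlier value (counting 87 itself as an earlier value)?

6

87 = (1,0,6)_9 → 1² + 0² + 6² = 1 + 0 + 36 = 37
37 = (4,1)_9 → 4² + 1² = 16 + 1 = 17
17 = (1,8)_9 → 1² + 8² = 1 + 64 = 65
65 = (7,2)_9 → 7² + 2² = 49 + 4 = 53
53 = (5,8)_9 → 5² + 8² = 25 + 64 = 89
89 = (1,0,8)_9 → 1² + 0² + 8² = 1 + 0 + 64 = 65  — 65 repeats.
That took 6 steps.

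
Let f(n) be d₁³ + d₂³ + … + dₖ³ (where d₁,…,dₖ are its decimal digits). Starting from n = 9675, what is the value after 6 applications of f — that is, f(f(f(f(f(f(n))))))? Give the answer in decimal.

1080

9675 → 9³ + 6³ + 7³ + 5³ = 729 + 216 + 343 + 125 = 1413
1413 → 1³ + 4³ + 1³ + 3³ = 1 + 64 + 1 + 27 = 93
93 → 9³ + 3³ = 729 + 27 = 756
756 → 7³ + 5³ + 6³ = 343 + 125 + 216 = 684
684 → 6³ + 8³ + 4³ = 216 + 512 + 64 = 792
792 → 7³ + 9³ + 2³ = 343 + 729 + 8 = 1080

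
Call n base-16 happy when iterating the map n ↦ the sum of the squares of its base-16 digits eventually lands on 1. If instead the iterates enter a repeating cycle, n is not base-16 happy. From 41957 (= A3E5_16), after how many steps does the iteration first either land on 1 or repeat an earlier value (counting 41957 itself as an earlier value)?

41957 = (10,3,14,5)_16 → 330
330 = (1,4,10)_16 → 117
117 = (7,5)_16 → 74
74 = (4,10)_16 → 116
116 = (7,4)_16 → 65
65 = (4,1)_16 → 17
17 = (1,1)_16 → 2
2 = (2)_16 → 4
4 = (4)_16 → 16
16 = (1,0)_16 → 1  — reached 1.
That took 10 steps.

10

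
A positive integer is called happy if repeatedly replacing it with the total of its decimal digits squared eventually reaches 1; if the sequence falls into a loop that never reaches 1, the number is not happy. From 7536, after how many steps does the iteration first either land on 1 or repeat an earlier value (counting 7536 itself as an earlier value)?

12

7536 → 7² + 5² + 3² + 6² = 119
119 → 1² + 1² + 9² = 83
83 → 8² + 3² = 73
73 → 7² + 3² = 58
58 → 5² + 8² = 89
89 → 8² + 9² = 145
145 → 1² + 4² + 5² = 42
42 → 4² + 2² = 20
20 → 2² + 0² = 4
4 → 4² = 16
16 → 1² + 6² = 37
37 → 3² + 7² = 58  — 58 repeats.
That took 12 steps.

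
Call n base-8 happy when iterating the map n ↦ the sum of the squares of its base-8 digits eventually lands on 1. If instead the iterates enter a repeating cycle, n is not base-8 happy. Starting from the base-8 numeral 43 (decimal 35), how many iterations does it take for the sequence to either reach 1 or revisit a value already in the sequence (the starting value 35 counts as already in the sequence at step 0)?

4

35 = (4,3)_8 → 4² + 3² = 25
25 = (3,1)_8 → 3² + 1² = 10
10 = (1,2)_8 → 1² + 2² = 5
5 = (5)_8 → 5² = 25  — 25 repeats.
That took 4 steps.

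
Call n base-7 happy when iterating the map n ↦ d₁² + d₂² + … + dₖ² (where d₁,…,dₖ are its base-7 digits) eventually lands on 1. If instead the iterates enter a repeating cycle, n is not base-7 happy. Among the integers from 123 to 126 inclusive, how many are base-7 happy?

1

123: 123 → 29 → 17 → 13 → 37 → 29  (repeats 29)
124: 124 → 38 → 34 → 52 → 10 → 10  (repeats 10)
125: 125 → 49 → 1  (reaches 1)
126: 126 → 20 → 40 → 50 → 2 → 4 → 16 → 8 → 2  (repeats 2)
base-7 happy: 125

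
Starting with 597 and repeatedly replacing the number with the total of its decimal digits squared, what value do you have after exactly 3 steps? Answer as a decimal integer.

597 → 5² + 9² + 7² = 155
155 → 1² + 5² + 5² = 51
51 → 5² + 1² = 26

26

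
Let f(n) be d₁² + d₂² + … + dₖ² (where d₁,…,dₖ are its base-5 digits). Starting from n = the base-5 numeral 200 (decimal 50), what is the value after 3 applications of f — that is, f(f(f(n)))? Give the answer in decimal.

10

50 = (2,0,0)_5 → 4
4 = (4)_5 → 16
16 = (3,1)_5 → 10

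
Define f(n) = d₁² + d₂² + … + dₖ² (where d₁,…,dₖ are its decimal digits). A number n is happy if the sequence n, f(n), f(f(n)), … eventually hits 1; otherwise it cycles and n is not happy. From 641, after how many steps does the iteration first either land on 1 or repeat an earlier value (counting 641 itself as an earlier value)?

641 → 6² + 4² + 1² = 53
53 → 5² + 3² = 34
34 → 3² + 4² = 25
25 → 2² + 5² = 29
29 → 2² + 9² = 85
85 → 8² + 5² = 89
89 → 8² + 9² = 145
145 → 1² + 4² + 5² = 42
42 → 4² + 2² = 20
20 → 2² + 0² = 4
4 → 4² = 16
16 → 1² + 6² = 37
37 → 3² + 7² = 58
58 → 5² + 8² = 89  — 89 repeats.
That took 14 steps.

14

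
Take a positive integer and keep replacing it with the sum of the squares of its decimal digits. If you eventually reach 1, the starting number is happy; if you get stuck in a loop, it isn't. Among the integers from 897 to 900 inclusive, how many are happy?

1

897: 897 → 194 → 98 → 145 → 42 → 20 → 4 → 16 → 37 → 58 → 89 → 145  (repeats 145)
898: 898 → 209 → 85 → 89 → 145 → 42 → 20 → 4 → 16 → 37 → 58 → 89  (repeats 89)
899: 899 → 226 → 44 → 32 → 13 → 10 → 1  (reaches 1)
900: 900 → 81 → 65 → 61 → 37 → 58 → 89 → 145 → 42 → 20 → 4 → 16 → 37  (repeats 37)
happy: 899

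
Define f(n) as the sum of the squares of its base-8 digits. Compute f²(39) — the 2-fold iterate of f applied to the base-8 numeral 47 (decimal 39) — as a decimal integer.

39 = (4,7)_8 → 4² + 7² = 65
65 = (1,0,1)_8 → 1² + 0² + 1² = 2

2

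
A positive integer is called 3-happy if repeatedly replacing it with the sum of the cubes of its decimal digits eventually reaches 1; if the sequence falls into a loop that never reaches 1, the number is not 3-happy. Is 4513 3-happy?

4513 → 4³ + 5³ + 1³ + 3³ = 217
217 → 2³ + 1³ + 7³ = 352
352 → 3³ + 5³ + 2³ = 160
160 → 1³ + 6³ + 0³ = 217  — 217 already seen; the sequence cycles without reaching 1.

not 3-happy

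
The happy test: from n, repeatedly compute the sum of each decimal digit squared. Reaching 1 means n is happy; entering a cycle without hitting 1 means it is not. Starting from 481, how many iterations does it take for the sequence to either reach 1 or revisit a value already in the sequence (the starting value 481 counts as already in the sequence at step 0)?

481 → 4² + 8² + 1² = 16 + 64 + 1 = 81
81 → 8² + 1² = 64 + 1 = 65
65 → 6² + 5² = 36 + 25 = 61
61 → 6² + 1² = 36 + 1 = 37
37 → 3² + 7² = 9 + 49 = 58
58 → 5² + 8² = 25 + 64 = 89
89 → 8² + 9² = 64 + 81 = 145
145 → 1² + 4² + 5² = 1 + 16 + 25 = 42
42 → 4² + 2² = 16 + 4 = 20
20 → 2² + 0² = 4 + 0 = 4
4 → 4² = 16
16 → 1² + 6² = 1 + 36 = 37  — 37 repeats.
That took 12 steps.

12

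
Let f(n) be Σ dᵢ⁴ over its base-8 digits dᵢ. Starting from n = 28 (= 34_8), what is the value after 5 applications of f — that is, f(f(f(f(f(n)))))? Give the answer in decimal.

257

28 = (3,4)_8 → 3⁴ + 4⁴ = 81 + 256 = 337
337 = (5,2,1)_8 → 5⁴ + 2⁴ + 1⁴ = 625 + 16 + 1 = 642
642 = (1,2,0,2)_8 → 1⁴ + 2⁴ + 0⁴ + 2⁴ = 1 + 16 + 0 + 16 = 33
33 = (4,1)_8 → 4⁴ + 1⁴ = 256 + 1 = 257
257 = (4,0,1)_8 → 4⁴ + 0⁴ + 1⁴ = 256 + 0 + 1 = 257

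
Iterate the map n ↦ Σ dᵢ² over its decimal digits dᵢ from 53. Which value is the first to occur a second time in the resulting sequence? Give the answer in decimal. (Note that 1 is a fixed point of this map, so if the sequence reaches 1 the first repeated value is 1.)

53 → 5² + 3² = 34
34 → 3² + 4² = 25
25 → 2² + 5² = 29
29 → 2² + 9² = 85
85 → 8² + 5² = 89
89 → 8² + 9² = 145
145 → 1² + 4² + 5² = 42
42 → 4² + 2² = 20
20 → 2² + 0² = 4
4 → 4² = 16
16 → 1² + 6² = 37
37 → 3² + 7² = 58
58 → 5² + 8² = 89  — 89 already appeared earlier.

89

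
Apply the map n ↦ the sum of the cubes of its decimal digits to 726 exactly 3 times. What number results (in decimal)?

726 → 7³ + 2³ + 6³ = 567
567 → 5³ + 6³ + 7³ = 684
684 → 6³ + 8³ + 4³ = 792

792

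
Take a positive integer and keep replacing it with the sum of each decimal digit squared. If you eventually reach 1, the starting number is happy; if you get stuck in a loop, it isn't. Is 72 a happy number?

not happy

72 → 7² + 2² = 53
53 → 5² + 3² = 34
34 → 3² + 4² = 25
25 → 2² + 5² = 29
29 → 2² + 9² = 85
85 → 8² + 5² = 89
89 → 8² + 9² = 145
145 → 1² + 4² + 5² = 42
42 → 4² + 2² = 20
20 → 2² + 0² = 4
4 → 4² = 16
16 → 1² + 6² = 37
37 → 3² + 7² = 58
58 → 5² + 8² = 89  — 89 already seen; the sequence cycles without reaching 1.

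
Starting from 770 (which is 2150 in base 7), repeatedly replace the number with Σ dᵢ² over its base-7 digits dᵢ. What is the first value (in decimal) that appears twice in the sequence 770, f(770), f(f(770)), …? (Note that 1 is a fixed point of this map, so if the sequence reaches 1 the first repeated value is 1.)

770 = (2,1,5,0)_7 → 2² + 1² + 5² + 0² = 4 + 1 + 25 + 0 = 30
30 = (4,2)_7 → 4² + 2² = 16 + 4 = 20
20 = (2,6)_7 → 2² + 6² = 4 + 36 = 40
40 = (5,5)_7 → 5² + 5² = 25 + 25 = 50
50 = (1,0,1)_7 → 1² + 0² + 1² = 1 + 0 + 1 = 2
2 = (2)_7 → 2² = 4
4 = (4)_7 → 4² = 16
16 = (2,2)_7 → 2² + 2² = 4 + 4 = 8
8 = (1,1)_7 → 1² + 1² = 1 + 1 = 2  — 2 already appeared earlier.

2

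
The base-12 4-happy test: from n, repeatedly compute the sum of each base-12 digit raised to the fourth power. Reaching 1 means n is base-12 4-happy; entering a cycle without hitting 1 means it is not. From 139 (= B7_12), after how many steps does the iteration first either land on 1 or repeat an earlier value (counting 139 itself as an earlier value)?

139 = (11,7)_12 → 11⁴ + 7⁴ = 17042
17042 = (9,10,4,2)_12 → 9⁴ + 10⁴ + 4⁴ + 2⁴ = 16833
16833 = (9,8,10,9)_12 → 9⁴ + 8⁴ + 10⁴ + 9⁴ = 27218
27218 = (1,3,9,0,2)_12 → 1⁴ + 3⁴ + 9⁴ + 0⁴ + 2⁴ = 6659
6659 = (3,10,2,11)_12 → 3⁴ + 10⁴ + 2⁴ + 11⁴ = 24738
24738 = (1,2,3,9,6)_12 → 1⁴ + 2⁴ + 3⁴ + 9⁴ + 6⁴ = 7955
7955 = (4,7,2,11)_12 → 4⁴ + 7⁴ + 2⁴ + 11⁴ = 17314
17314 = (10,0,2,10)_12 → 10⁴ + 0⁴ + 2⁴ + 10⁴ = 20016
20016 = (11,7,0,0)_12 → 11⁴ + 7⁴ + 0⁴ + 0⁴ = 17042  — 17042 repeats.
That took 9 steps.

9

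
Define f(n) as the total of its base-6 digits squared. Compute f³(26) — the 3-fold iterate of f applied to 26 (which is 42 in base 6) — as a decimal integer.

26 = (4,2)_6 → 4² + 2² = 20
20 = (3,2)_6 → 3² + 2² = 13
13 = (2,1)_6 → 2² + 1² = 5

5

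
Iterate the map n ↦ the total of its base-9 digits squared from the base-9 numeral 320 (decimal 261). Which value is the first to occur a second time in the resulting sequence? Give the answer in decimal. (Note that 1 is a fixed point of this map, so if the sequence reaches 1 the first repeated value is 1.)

65

261 = (3,2,0)_9 → 3² + 2² + 0² = 9 + 4 + 0 = 13
13 = (1,4)_9 → 1² + 4² = 1 + 16 = 17
17 = (1,8)_9 → 1² + 8² = 1 + 64 = 65
65 = (7,2)_9 → 7² + 2² = 49 + 4 = 53
53 = (5,8)_9 → 5² + 8² = 25 + 64 = 89
89 = (1,0,8)_9 → 1² + 0² + 8² = 1 + 0 + 64 = 65  — 65 already appeared earlier.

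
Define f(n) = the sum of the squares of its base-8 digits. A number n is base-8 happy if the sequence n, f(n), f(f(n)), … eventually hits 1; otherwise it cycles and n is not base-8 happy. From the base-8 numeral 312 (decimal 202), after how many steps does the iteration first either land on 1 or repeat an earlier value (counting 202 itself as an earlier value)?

6

202 = (3,1,2)_8 → 3² + 1² + 2² = 14
14 = (1,6)_8 → 1² + 6² = 37
37 = (4,5)_8 → 4² + 5² = 41
41 = (5,1)_8 → 5² + 1² = 26
26 = (3,2)_8 → 3² + 2² = 13
13 = (1,5)_8 → 1² + 5² = 26  — 26 repeats.
That took 6 steps.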